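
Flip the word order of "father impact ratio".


Original: "father impact ratio"
Words (1..n): father | impact | ratio
Reversed (n..1): ratio | impact | father
Result = "ratio impact father"


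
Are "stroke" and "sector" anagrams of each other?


Word 1: "stroke" → sorted: ekorst
Word 2: "sector" → sorted: ceorst
Same letters? ekorst != ceorst
Anagram = No


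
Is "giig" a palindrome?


Word: "giig"
Reversed: "giig"
Forward == Backward? giig == giig
Palindrome = Yes


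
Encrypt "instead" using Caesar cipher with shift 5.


Word: "instead"
Shift: 5
Each letter → (letter + shift) mod 26:
  'i' (8) + 5 = 13 → 'n'
  'n' (13) + 5 = 18 → 's'
  's' (18) + 5 = 23 → 'x'
  't' (19) + 5 = 24 → 'y'
  'e' (4) + 5 = 9 → 'j'
  'a' (0) + 5 = 5 → 'f'
  'd' (3) + 5 = 8 → 'i'
Result = "nsxyjfi"


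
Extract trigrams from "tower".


Word: "tower" (length 5)
Number of trigrams = 5 - 3 + 1 = 3
  Position 0: "tow"
  Position 1: "owe"
  Position 2: "wer"
Trigrams = "tow", "owe", "wer"


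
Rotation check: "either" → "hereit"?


Word: "either", Candidate: "hereit"
Method: check if candidate is substring of word+word
"eithereither" contains "hereit"? Yes
Is rotation = Yes


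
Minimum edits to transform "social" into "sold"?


Word 1: "social" (length 6)
Word 2: "sold" (length 4)
One optimal edit sequence (insert/delete/substitute each cost 1):
  1. keep 's'
  2. keep 'o'
  3. delete 'c'  (+1)
  4. delete 'i'  (+1)
  5. substitute 'a' -> 'l'  (+1)
  6. substitute 'l' -> 'd'  (+1)
Total edit operations: 4
Edit distance = 4


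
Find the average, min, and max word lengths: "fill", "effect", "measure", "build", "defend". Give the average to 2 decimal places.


Lengths: "fill"=4, "effect"=6, "measure"=7, "build"=5, "defend"=6
Sum = 28, Count = 5
Average = 28/5 = 5.60
= avg=5.60, min=4, max=7


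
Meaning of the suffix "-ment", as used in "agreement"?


Suffix: -ment
Example: agreement (agree + -ment)
Meaning = result of action


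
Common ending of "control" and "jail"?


Word 1: "control"
Word 2: "jail"
Comparing from end:
  Pos -1: 'l' == 'l'
  Pos -2: 'o' != 'i' (stop)
LCS = "l" (length 1)


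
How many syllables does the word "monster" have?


Word: "monster"
Syllable breakdown: mon-ster
Counting: 2 parts
= 2 syllables


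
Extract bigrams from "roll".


Word: "roll" (length 4)
Number of bigrams = 4 - 2 + 1 = 3
  Position 0: "ro"
  Position 1: "ol"
  Position 2: "ll"
Bigrams = "ro", "ol", "ll"


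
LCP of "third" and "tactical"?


Word 1: "third"
Word 2: "tactical"
Comparing from start:
  Pos 0: 't' == 't'
  Pos 1: 'h' != 'a' (stop)
LCP = "t" (length 1)


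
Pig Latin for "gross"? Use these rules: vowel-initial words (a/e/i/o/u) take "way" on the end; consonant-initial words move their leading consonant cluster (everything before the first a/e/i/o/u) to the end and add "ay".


Word: "gross"
Starts with consonant(s) → move to end, add 'ay'
Consonant cluster: "gr"
Pig Latin = "ossgray"


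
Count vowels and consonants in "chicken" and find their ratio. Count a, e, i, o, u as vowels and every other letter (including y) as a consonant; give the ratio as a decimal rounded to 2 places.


Word: "chicken"
Vowels (a,e,i,o,u): 2
Consonants: 5
Ratio = 2/5
= 0.40


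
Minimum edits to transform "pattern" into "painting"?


Word 1: "pattern" (length 7)
Word 2: "painting" (length 8)
One optimal edit sequence (insert/delete/substitute each cost 1):
  1. keep 'p'
  2. keep 'a'
  3. insert 'i'  (+1)
  4. substitute 't' -> 'n'  (+1)
  5. keep 't'
  6. substitute 'e' -> 'i'  (+1)
  7. substitute 'r' -> 'n'  (+1)
  8. substitute 'n' -> 'g'  (+1)
Total edit operations: 5
Edit distance = 5


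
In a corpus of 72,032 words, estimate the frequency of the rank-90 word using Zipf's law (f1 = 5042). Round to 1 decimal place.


Zipf's law: f(r) = f(1) / r
f(1) = 5042
f(90) = 5042 / 90
= 56.0 occurrences


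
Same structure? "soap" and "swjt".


Pattern of "soap": [0, 1, 2, 3]
Pattern of "swjt": [0, 1, 2, 3]
Patterns match
Same pattern = Yes


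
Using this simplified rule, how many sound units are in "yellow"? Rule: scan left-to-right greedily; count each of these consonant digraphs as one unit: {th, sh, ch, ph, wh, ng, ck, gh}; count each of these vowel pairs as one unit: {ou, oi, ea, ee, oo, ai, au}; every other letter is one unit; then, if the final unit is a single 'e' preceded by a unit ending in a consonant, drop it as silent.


Word: "yellow" (6 letters)
Left-to-right scan:
  1. 'y' (letter)
  2. 'e' (letter)
  3. 'l' (letter)
  4. 'l' (letter)
  5. 'o' (letter)
  6. 'w' (letter)
Units from scan: 6
Sound units = 6 units


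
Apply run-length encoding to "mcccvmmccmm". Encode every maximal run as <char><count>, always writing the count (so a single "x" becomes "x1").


String: "mcccvmmccmm"
Scanning for consecutive runs:
  'm' x 1
  'c' x 3
  'v' x 1
  'm' x 2
  'c' x 2
  'm' x 2
RLE = "m1c3v1m2c2m2"


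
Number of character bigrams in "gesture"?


Word: "gesture" (length 7)
Number of 2-grams = length - 2 + 1 = 7 - 2 + 1
= 6


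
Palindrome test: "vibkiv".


Word: "vibkiv"
Reversed: "vikbiv"
Forward == Backward? vibkiv != vikbiv
Palindrome = No


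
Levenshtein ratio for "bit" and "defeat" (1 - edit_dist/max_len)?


Word 1: "bit" (length 3)
Word 2: "defeat" (length 6)
One optimal edit sequence:
  1. insert 'd'  (+1)
  2. insert 'e'  (+1)
  3. insert 'f'  (+1)
  4. substitute 'b' -> 'e'  (+1)
  5. substitute 'i' -> 'a'  (+1)
  6. keep 't'
Edit distance = 5
Max length = max(3, 6) = 6
Similarity = 1 - 5/6
= 0.1667


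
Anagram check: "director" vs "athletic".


Word 1: "director" → sorted: cdeiorrt
Word 2: "athletic" → sorted: acehiltt
Same letters? cdeiorrt != acehiltt
Anagram = No


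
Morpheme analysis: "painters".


Word: "painters"
Morphemes: paint / -er / -s
Each morpheme carries meaning
= 3 morphemes


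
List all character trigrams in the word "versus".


Word: "versus" (length 6)
Number of trigrams = 6 - 3 + 1 = 4
  Position 0: "ver"
  Position 1: "ers"
  Position 2: "rsu"
  Position 3: "sus"
Trigrams = "ver", "ers", "rsu", "sus"


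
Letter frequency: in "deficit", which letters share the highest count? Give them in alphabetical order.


Word: "deficit"
Letter counts:
  'c': 1
  'd': 1
  'e': 1
  'f': 1
  'i': 2
  't': 1
Maximum count = 2
Most frequent = 'i' (2 times each)


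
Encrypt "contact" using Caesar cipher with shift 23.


Word: "contact"
Shift: 23
Each letter → (letter + shift) mod 26:
  'c' (2) + 23 = 25 → 'z'
  'o' (14) + 23 = 11 → 'l'
  'n' (13) + 23 = 10 → 'k'
  't' (19) + 23 = 16 → 'q'
  'a' (0) + 23 = 23 → 'x'
  'c' (2) + 23 = 25 → 'z'
  't' (19) + 23 = 16 → 'q'
Result = "zlkqxzq"


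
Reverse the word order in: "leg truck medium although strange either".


Original: "leg truck medium although strange either"
Words (1..n): leg | truck | medium | although | strange | either
Reversed (n..1): either | strange | although | medium | truck | leg
Result = "either strange although medium truck leg"


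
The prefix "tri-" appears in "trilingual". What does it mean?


Prefix: tri-
Example: trilingual (tri- + lingual)
Meaning = three


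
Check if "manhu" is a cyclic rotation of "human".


Word: "human", Candidate: "manhu"
Method: check if candidate is substring of word+word
"humanhuman" contains "manhu"? Yes
Is rotation = Yes


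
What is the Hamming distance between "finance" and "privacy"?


Comparing character by character (same length = 7):
  Pos 0: 'f' vs 'p' !=
  Pos 1: 'i' vs 'r' !=
  Pos 2: 'n' vs 'i' !=
  Pos 3: 'a' vs 'v' !=
  Pos 4: 'n' vs 'a' !=
  Pos 5: 'c' vs 'c' =
  Pos 6: 'e' vs 'y' !=
Hamming distance = 6


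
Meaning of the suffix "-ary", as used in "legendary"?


Suffix: -ary
As in: legendary -> legend + -ary
Meaning = relating to


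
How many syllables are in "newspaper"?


Word: "newspaper"
Syllable breakdown: news | pa | per
Counting: 3 parts
= 3 syllables


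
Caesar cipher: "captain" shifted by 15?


Word: "captain"
Shift: 15
Each letter → (letter + shift) mod 26:
  'c' (2) + 15 = 17 → 'r'
  'a' (0) + 15 = 15 → 'p'
  'p' (15) + 15 = 4 → 'e'
  't' (19) + 15 = 8 → 'i'
  'a' (0) + 15 = 15 → 'p'
  'i' (8) + 15 = 23 → 'x'
  'n' (13) + 15 = 2 → 'c'
Result = "rpeipxc"


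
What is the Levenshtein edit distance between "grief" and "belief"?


Word 1: "grief" (length 5)
Word 2: "belief" (length 6)
One optimal edit sequence (insert/delete/substitute each cost 1):
  1. insert 'b'  (+1)
  2. substitute 'g' -> 'e'  (+1)
  3. substitute 'r' -> 'l'  (+1)
  4. keep 'i'
  5. keep 'e'
  6. keep 'f'
Total edit operations: 3
Edit distance = 3


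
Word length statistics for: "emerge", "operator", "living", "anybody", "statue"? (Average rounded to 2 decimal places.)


Lengths: "emerge"=6, "operator"=8, "living"=6, "anybody"=7, "statue"=6
Sum = 33, Count = 5
Average = 33/5 = 6.60
= avg=6.60, min=6, max=8


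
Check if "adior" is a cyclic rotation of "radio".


Word: "radio", Candidate: "adior"
Method: check if candidate is substring of word+word
"radioradio" contains "adior"? Yes
Is rotation = Yes


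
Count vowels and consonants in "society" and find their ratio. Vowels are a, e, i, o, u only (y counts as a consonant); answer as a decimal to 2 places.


Word: "society"
Vowels (a,e,i,o,u): 3
Consonants: 4
Ratio = 3/4
= 0.75


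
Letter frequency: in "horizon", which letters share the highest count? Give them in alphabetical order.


Word: "horizon"
Letter counts:
  'h': 1
  'i': 1
  'n': 1
  'o': 2
  'r': 1
  'z': 1
Maximum count = 2
Most frequent = 'o' (2 times each)


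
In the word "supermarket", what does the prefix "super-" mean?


Prefix: super-
Example: supermarket = super- + market
Meaning = above / beyond


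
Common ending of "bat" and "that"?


Word 1: "bat"
Word 2: "that"
Comparing from end:
  Pos -1: 't' == 't'
  Pos -2: 'a' == 'a'
  Pos -3: 'b' != 'h' (stop)
LCS = "at" (length 2)


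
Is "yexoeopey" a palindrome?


Word: "yexoeopey"
Reversed: "yepoeoxey"
Forward == Backward? yexoeopey != yepoeoxey
Palindrome = No


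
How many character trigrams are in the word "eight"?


Word: "eight" (length 5)
Number of 3-grams = length - 3 + 1 = 5 - 3 + 1
= 3


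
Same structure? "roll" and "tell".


Pattern of "roll": [0, 1, 2, 2]
Pattern of "tell": [0, 1, 2, 2]
Patterns match
Same pattern = Yes


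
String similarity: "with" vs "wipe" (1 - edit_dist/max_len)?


Word 1: "with" (length 4)
Word 2: "wipe" (length 4)
One optimal edit sequence:
  1. keep 'w'
  2. keep 'i'
  3. substitute 't' -> 'p'  (+1)
  4. substitute 'h' -> 'e'  (+1)
Edit distance = 2
Max length = max(4, 4) = 4
Similarity = 1 - 2/4
= 0.5000


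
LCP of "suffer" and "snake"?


Word 1: "suffer"
Word 2: "snake"
Comparing from start:
  Pos 0: 's' == 's'
  Pos 1: 'u' != 'n' (stop)
LCP = "s" (length 1)


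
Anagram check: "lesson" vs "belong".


Word 1: "lesson" → sorted: elnoss
Word 2: "belong" → sorted: beglno
Same letters? elnoss != beglno
Anagram = No


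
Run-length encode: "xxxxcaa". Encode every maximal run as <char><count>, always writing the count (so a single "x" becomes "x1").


String: "xxxxcaa"
Scanning for consecutive runs:
  'x' x 4
  'c' x 1
  'a' x 2
RLE = "x4c1a2"


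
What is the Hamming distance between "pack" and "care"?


Comparing character by character (same length = 4):
  Pos 0: 'p' vs 'c' !=
  Pos 1: 'a' vs 'a' =
  Pos 2: 'c' vs 'r' !=
  Pos 3: 'k' vs 'e' !=
Hamming distance = 3


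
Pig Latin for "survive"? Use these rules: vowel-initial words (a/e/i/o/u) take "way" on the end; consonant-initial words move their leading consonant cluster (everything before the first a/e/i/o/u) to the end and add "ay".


Word: "survive"
Starts with consonant(s) → move to end, add 'ay'
Consonant cluster: "s"
Pig Latin = "urvivesay"


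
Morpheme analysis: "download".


Word: "download"
Morphemes: down- | load
Each morpheme carries meaning
= 2 morphemes


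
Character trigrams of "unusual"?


Word: "unusual" (length 7)
Number of trigrams = 7 - 3 + 1 = 5
  Position 0: "unu"
  Position 1: "nus"
  Position 2: "usu"
  Position 3: "sua"
  Position 4: "ual"
Trigrams = "unu", "nus", "usu", "sua", "ual"


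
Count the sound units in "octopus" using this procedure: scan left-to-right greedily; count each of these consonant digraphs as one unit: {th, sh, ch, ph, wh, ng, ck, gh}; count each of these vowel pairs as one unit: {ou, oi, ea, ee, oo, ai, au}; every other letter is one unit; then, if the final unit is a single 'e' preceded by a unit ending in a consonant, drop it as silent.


Word: "octopus" (7 letters)
Left-to-right scan:
  [1] 'o' (letter)
  [2] 'c' (letter)
  [3] 't' (letter)
  [4] 'o' (letter)
  [5] 'p' (letter)
  [6] 'u' (letter)
  [7] 's' (letter)
Units from scan: 7
Sound units = 7 units


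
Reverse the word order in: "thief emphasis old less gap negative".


Original: "thief emphasis old less gap negative"
Words (1..n): thief | emphasis | old | less | gap | negative
Reversed (n..1): negative | gap | less | old | emphasis | thief
Result = "negative gap less old emphasis thief"


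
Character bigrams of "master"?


Word: "master" (length 6)
Number of bigrams = 6 - 2 + 1 = 5
  Position 0: "ma"
  Position 1: "as"
  Position 2: "st"
  Position 3: "te"
  Position 4: "er"
Bigrams = "ma", "as", "st", "te", "er"


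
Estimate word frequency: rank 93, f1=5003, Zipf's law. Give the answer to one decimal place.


Zipf's law: f(r) = f(1) / r
f(1) = 5003
f(93) = 5003 / 93
= 53.8 occurrences


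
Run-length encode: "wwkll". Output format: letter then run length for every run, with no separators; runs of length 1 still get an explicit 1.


String: "wwkll"
Scanning for consecutive runs:
  'w' x 2
  'k' x 1
  'l' x 2
RLE = "w2k1l2"


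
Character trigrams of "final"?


Word: "final" (length 5)
Number of trigrams = 5 - 3 + 1 = 3
  Position 0: "fin"
  Position 1: "ina"
  Position 2: "nal"
Trigrams = "fin", "ina", "nal"


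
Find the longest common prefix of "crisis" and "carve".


Word 1: "crisis"
Word 2: "carve"
Comparing from start:
  Pos 0: 'c' == 'c'
  Pos 1: 'r' != 'a' (stop)
LCP = "c" (length 1)


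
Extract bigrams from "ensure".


Word: "ensure" (length 6)
Number of bigrams = 6 - 2 + 1 = 5
  Position 0: "en"
  Position 1: "ns"
  Position 2: "su"
  Position 3: "ur"
  Position 4: "re"
Bigrams = "en", "ns", "su", "ur", "re"


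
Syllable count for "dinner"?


Word: "dinner"
Syllable breakdown: din · ner
Counting: 2 parts
= 2 syllables


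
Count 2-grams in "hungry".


Word: "hungry" (length 6)
Number of 2-grams = length - 2 + 1 = 6 - 2 + 1
= 5


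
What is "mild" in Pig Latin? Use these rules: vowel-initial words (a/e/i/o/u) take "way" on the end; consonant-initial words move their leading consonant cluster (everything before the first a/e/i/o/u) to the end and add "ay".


Word: "mild"
Starts with consonant(s) → move to end, add 'ay'
Consonant cluster: "m"
Pig Latin = "ildmay"


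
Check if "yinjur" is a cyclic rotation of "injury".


Word: "injury", Candidate: "yinjur"
Method: check if candidate is substring of word+word
"injuryinjury" contains "yinjur"? Yes
Is rotation = Yes


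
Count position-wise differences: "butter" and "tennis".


Comparing character by character (same length = 6):
  Pos 0: 'b' vs 't' !=
  Pos 1: 'u' vs 'e' !=
  Pos 2: 't' vs 'n' !=
  Pos 3: 't' vs 'n' !=
  Pos 4: 'e' vs 'i' !=
  Pos 5: 'r' vs 's' !=
Hamming distance = 6


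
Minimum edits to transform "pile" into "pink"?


Word 1: "pile" (length 4)
Word 2: "pink" (length 4)
One optimal edit sequence (insert/delete/substitute each cost 1):
  1. keep 'p'
  2. keep 'i'
  3. substitute 'l' -> 'n'  (+1)
  4. substitute 'e' -> 'k'  (+1)
Total edit operations: 2
Edit distance = 2


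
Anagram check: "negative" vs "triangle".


Word 1: "negative" → sorted: aeegintv
Word 2: "triangle" → sorted: aegilnrt
Same letters? aeegintv != aegilnrt
Anagram = No


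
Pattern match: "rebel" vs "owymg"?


Pattern of "rebel": [0, 1, 2, 1, 3]
Pattern of "owymg": [0, 1, 2, 3, 4]
Patterns do not match
Same pattern = No


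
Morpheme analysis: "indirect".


Word: "indirect"
Morphemes: in- + direct
Each morpheme carries meaning
= 2 morphemes


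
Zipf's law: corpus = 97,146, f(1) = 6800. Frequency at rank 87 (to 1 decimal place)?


Zipf's law: f(r) = f(1) / r
f(1) = 6800
f(87) = 6800 / 87
= 78.2 occurrences


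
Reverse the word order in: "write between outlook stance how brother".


Original: "write between outlook stance how brother"
Words (1..n): write | between | outlook | stance | how | brother
Reversed (n..1): brother | how | stance | outlook | between | write
Result = "brother how stance outlook between write"


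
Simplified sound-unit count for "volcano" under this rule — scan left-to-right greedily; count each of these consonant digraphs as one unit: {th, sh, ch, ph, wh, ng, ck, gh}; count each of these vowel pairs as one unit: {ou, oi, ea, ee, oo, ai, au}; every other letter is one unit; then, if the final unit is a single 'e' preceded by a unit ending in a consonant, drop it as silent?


Word: "volcano" (7 letters)
Left-to-right scan:
  (1) 'v' (letter)
  (2) 'o' (letter)
  (3) 'l' (letter)
  (4) 'c' (letter)
  (5) 'a' (letter)
  (6) 'n' (letter)
  (7) 'o' (letter)
Units from scan: 7
Sound units = 7 units


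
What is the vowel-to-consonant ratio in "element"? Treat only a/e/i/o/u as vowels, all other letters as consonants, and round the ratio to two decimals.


Word: "element"
Vowels (a,e,i,o,u): 3
Consonants: 4
Ratio = 3/4
= 0.75


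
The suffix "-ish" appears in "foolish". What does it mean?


Suffix: -ish
Example: foolish = fool + -ish
Meaning = somewhat / having the qualities of


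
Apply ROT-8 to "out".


Word: "out"
Shift: 8
Each letter → (letter + shift) mod 26:
  'o' (14) + 8 = 22 → 'w'
  'u' (20) + 8 = 2 → 'c'
  't' (19) + 8 = 1 → 'b'
Result = "wcb"


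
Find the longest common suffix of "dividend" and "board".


Word 1: "dividend"
Word 2: "board"
Comparing from end:
  Pos -1: 'd' == 'd'
  Pos -2: 'n' != 'r' (stop)
LCS = "d" (length 1)


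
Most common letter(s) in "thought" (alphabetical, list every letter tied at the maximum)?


Word: "thought"
Letter counts:
  'g': 1
  'h': 2
  'o': 1
  't': 2
  'u': 1
Maximum count = 2
Most frequent = 'h', 't' (2 times each)


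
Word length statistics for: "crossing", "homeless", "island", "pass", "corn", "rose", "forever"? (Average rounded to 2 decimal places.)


Lengths: "crossing"=8, "homeless"=8, "island"=6, "pass"=4, "corn"=4, "rose"=4, "forever"=7
Sum = 41, Count = 7
Average = 41/7 = 5.86
= avg=5.86, min=4, max=8


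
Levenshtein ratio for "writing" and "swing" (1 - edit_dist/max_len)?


Word 1: "writing" (length 7)
Word 2: "swing" (length 5)
One optimal edit sequence:
  1. delete 'w'  (+1)
  2. delete 'r'  (+1)
  3. substitute 'i' -> 's'  (+1)
  4. substitute 't' -> 'w'  (+1)
  5. keep 'i'
  6. keep 'n'
  7. keep 'g'
Edit distance = 4
Max length = max(7, 5) = 7
Similarity = 1 - 4/7
= 0.4286


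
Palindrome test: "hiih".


Word: "hiih"
Reversed: "hiih"
Forward == Backward? hiih == hiih
Palindrome = Yes


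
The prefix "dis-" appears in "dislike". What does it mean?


Prefix: dis-
As in: dislike -> dis- + like
Meaning = not / opposite


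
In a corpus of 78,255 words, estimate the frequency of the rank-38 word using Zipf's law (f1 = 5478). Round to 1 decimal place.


Zipf's law: f(r) = f(1) / r
f(1) = 5478
f(38) = 5478 / 38
= 144.2 occurrences


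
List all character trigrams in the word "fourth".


Word: "fourth" (length 6)
Number of trigrams = 6 - 3 + 1 = 4
  Position 0: "fou"
  Position 1: "our"
  Position 2: "urt"
  Position 3: "rth"
Trigrams = "fou", "our", "urt", "rth"


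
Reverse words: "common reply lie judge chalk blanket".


Original: "common reply lie judge chalk blanket"
Words (1..n): common | reply | lie | judge | chalk | blanket
Reversed (n..1): blanket | chalk | judge | lie | reply | common
Result = "blanket chalk judge lie reply common"


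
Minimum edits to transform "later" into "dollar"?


Word 1: "later" (length 5)
Word 2: "dollar" (length 6)
One optimal edit sequence (insert/delete/substitute each cost 1):
  1. insert 'd'  (+1)
  2. substitute 'l' -> 'o'  (+1)
  3. substitute 'a' -> 'l'  (+1)
  4. substitute 't' -> 'l'  (+1)
  5. substitute 'e' -> 'a'  (+1)
  6. keep 'r'
Total edit operations: 5
Edit distance = 5


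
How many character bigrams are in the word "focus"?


Word: "focus" (length 5)
Number of 2-grams = length - 2 + 1 = 5 - 2 + 1
= 4


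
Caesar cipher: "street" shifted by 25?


Word: "street"
Shift: 25
Each letter → (letter + shift) mod 26:
  's' (18) + 25 = 17 → 'r'
  't' (19) + 25 = 18 → 's'
  'r' (17) + 25 = 16 → 'q'
  'e' (4) + 25 = 3 → 'd'
  'e' (4) + 25 = 3 → 'd'
  't' (19) + 25 = 18 → 's'
Result = "rsqdds"


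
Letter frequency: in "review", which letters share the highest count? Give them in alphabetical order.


Word: "review"
Letter counts:
  'e': 2
  'i': 1
  'r': 1
  'v': 1
  'w': 1
Maximum count = 2
Most frequent = 'e' (2 times each)


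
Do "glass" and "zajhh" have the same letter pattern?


Pattern of "glass": [0, 1, 2, 3, 3]
Pattern of "zajhh": [0, 1, 2, 3, 3]
Patterns match
Same pattern = Yes


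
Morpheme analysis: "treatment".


Word: "treatment"
Morphemes: treat + -ment
Each morpheme carries meaning
= 2 morphemes


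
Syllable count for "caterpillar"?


Word: "caterpillar"
Syllable breakdown: cat · er · pil · lar
Counting: 4 parts
= 4 syllables


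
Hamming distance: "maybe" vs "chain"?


Comparing character by character (same length = 5):
  Pos 0: 'm' vs 'c' !=
  Pos 1: 'a' vs 'h' !=
  Pos 2: 'y' vs 'a' !=
  Pos 3: 'b' vs 'i' !=
  Pos 4: 'e' vs 'n' !=
Hamming distance = 5


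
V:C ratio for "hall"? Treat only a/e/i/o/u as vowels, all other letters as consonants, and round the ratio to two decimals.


Word: "hall"
Vowels (a,e,i,o,u): 1
Consonants: 3
Ratio = 1/3
= 0.33


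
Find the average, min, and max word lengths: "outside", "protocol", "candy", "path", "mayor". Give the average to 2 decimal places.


Lengths: "outside"=7, "protocol"=8, "candy"=5, "path"=4, "mayor"=5
Sum = 29, Count = 5
Average = 29/5 = 5.80
= avg=5.80, min=4, max=8


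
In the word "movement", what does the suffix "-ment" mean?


Suffix: -ment
As in: movement -> move + -ment
Meaning = result of action


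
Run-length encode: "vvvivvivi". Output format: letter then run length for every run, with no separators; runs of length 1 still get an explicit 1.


String: "vvvivvivi"
Scanning for consecutive runs:
  'v' x 3
  'i' x 1
  'v' x 2
  'i' x 1
  'v' x 1
  'i' x 1
RLE = "v3i1v2i1v1i1"


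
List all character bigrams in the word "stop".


Word: "stop" (length 4)
Number of bigrams = 4 - 2 + 1 = 3
  Position 0: "st"
  Position 1: "to"
  Position 2: "op"
Bigrams = "st", "to", "op"


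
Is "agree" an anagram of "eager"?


Word 1: "eager" → sorted: aeegr
Word 2: "agree" → sorted: aeegr
Same letters? aeegr == aeegr
Anagram = Yes


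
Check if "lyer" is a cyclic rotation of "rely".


Word: "rely", Candidate: "lyer"
Method: check if candidate is substring of word+word
"relyrely" contains "lyer"? No
Is rotation = No


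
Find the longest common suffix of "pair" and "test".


Word 1: "pair"
Word 2: "test"
Comparing from end:
  Pos -1: 'r' != 't' (stop)
LCS = "" (length 0)


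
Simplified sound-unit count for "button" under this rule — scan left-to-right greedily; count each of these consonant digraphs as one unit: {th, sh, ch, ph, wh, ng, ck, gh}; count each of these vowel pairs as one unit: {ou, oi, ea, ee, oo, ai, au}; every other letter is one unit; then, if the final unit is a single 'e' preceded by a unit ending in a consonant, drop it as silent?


Word: "button" (6 letters)
Left-to-right scan:
  1. 'b' (letter)
  2. 'u' (letter)
  3. 't' (letter)
  4. 't' (letter)
  5. 'o' (letter)
  6. 'n' (letter)
Units from scan: 6
Sound units = 6 units


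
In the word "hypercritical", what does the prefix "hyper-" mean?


Prefix: hyper-
Example: hypercritical = hyper- + critical
Meaning = over / excessive


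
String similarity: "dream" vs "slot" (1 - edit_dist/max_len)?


Word 1: "dream" (length 5)
Word 2: "slot" (length 4)
One optimal edit sequence:
  1. delete 'd'  (+1)
  2. substitute 'r' -> 's'  (+1)
  3. substitute 'e' -> 'l'  (+1)
  4. substitute 'a' -> 'o'  (+1)
  5. substitute 'm' -> 't'  (+1)
Edit distance = 5
Max length = max(5, 4) = 5
Similarity = 1 - 5/5
= 0.0000


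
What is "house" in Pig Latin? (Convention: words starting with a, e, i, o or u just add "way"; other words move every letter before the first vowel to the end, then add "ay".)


Word: "house"
Starts with consonant(s) → move to end, add 'ay'
Consonant cluster: "h"
Pig Latin = "ousehay"


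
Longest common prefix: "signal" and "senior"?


Word 1: "signal"
Word 2: "senior"
Comparing from start:
  Pos 0: 's' == 's'
  Pos 1: 'i' != 'e' (stop)
LCP = "s" (length 1)


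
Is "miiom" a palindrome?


Word: "miiom"
Reversed: "moiim"
Forward == Backward? miiom != moiim
Palindrome = No


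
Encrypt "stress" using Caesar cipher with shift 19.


Word: "stress"
Shift: 19
Each letter → (letter + shift) mod 26:
  's' (18) + 19 = 11 → 'l'
  't' (19) + 19 = 12 → 'm'
  'r' (17) + 19 = 10 → 'k'
  'e' (4) + 19 = 23 → 'x'
  's' (18) + 19 = 11 → 'l'
  's' (18) + 19 = 11 → 'l'
Result = "lmkxll"


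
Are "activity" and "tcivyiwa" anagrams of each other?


Word 1: "activity" → sorted: aciittvy
Word 2: "tcivyiwa" → sorted: aciitvwy
Same letters? aciittvy != aciitvwy
Anagram = No


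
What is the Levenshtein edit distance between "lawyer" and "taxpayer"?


Word 1: "lawyer" (length 6)
Word 2: "taxpayer" (length 8)
One optimal edit sequence (insert/delete/substitute each cost 1):
  1. substitute 'l' -> 't'  (+1)
  2. keep 'a'
  3. insert 'x'  (+1)
  4. insert 'p'  (+1)
  5. substitute 'w' -> 'a'  (+1)
  6. keep 'y'
  7. keep 'e'
  8. keep 'r'
Total edit operations: 4
Edit distance = 4


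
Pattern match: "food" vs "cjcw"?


Pattern of "food": [0, 1, 1, 2]
Pattern of "cjcw": [0, 1, 0, 2]
Patterns do not match
Same pattern = No


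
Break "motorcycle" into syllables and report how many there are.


Word: "motorcycle"
Syllable breakdown: mo · tor · cy · cle
Counting: 4 parts
= 4 syllables


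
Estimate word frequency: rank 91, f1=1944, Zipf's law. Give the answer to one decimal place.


Zipf's law: f(r) = f(1) / r
f(1) = 1944
f(91) = 1944 / 91
= 21.4 occurrences


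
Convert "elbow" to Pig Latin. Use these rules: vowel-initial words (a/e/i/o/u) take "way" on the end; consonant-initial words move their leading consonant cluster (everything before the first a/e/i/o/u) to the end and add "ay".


Word: "elbow"
Starts with vowel → add 'way'
Pig Latin = "elbowway"


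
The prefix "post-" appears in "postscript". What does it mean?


Prefix: post-
Example: postscript = post- + script
Meaning = after


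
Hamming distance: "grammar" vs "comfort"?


Comparing character by character (same length = 7):
  Pos 0: 'g' vs 'c' !=
  Pos 1: 'r' vs 'o' !=
  Pos 2: 'a' vs 'm' !=
  Pos 3: 'm' vs 'f' !=
  Pos 4: 'm' vs 'o' !=
  Pos 5: 'a' vs 'r' !=
  Pos 6: 'r' vs 't' !=
Hamming distance = 7


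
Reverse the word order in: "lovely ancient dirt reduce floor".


Original: "lovely ancient dirt reduce floor"
Words (1..n): lovely | ancient | dirt | reduce | floor
Reversed (n..1): floor | reduce | dirt | ancient | lovely
Result = "floor reduce dirt ancient lovely"


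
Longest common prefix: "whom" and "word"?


Word 1: "whom"
Word 2: "word"
Comparing from start:
  Pos 0: 'w' == 'w'
  Pos 1: 'h' != 'o' (stop)
LCP = "w" (length 1)


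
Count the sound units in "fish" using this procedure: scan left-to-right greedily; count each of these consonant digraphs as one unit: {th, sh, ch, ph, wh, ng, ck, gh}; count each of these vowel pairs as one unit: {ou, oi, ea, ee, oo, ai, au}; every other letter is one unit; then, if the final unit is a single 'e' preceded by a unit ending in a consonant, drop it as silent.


Word: "fish" (4 letters)
Left-to-right scan:
  (1) 'f' (letter)
  (2) 'i' (letter)
  (3) 'sh' (digraph)
Units from scan: 3
Sound units = 3 units


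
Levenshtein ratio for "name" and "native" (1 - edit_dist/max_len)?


Word 1: "name" (length 4)
Word 2: "native" (length 6)
One optimal edit sequence:
  1. keep 'n'
  2. keep 'a'
  3. insert 't'  (+1)
  4. insert 'i'  (+1)
  5. substitute 'm' -> 'v'  (+1)
  6. keep 'e'
Edit distance = 3
Max length = max(4, 6) = 6
Similarity = 1 - 3/6
= 0.5000


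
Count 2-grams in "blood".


Word: "blood" (length 5)
Number of 2-grams = length - 2 + 1 = 5 - 2 + 1
= 4


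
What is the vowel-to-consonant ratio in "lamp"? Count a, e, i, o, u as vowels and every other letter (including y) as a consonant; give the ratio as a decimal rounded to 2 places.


Word: "lamp"
Vowels (a,e,i,o,u): 1
Consonants: 3
Ratio = 1/3
= 0.33


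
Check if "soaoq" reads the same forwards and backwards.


Word: "soaoq"
Reversed: "qoaos"
Forward == Backward? soaoq != qoaos
Palindrome = No


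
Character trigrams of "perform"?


Word: "perform" (length 7)
Number of trigrams = 7 - 3 + 1 = 5
  Position 0: "per"
  Position 1: "erf"
  Position 2: "rfo"
  Position 3: "for"
  Position 4: "orm"
Trigrams = "per", "erf", "rfo", "for", "orm"


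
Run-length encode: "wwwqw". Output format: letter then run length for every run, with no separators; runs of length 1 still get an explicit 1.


String: "wwwqw"
Scanning for consecutive runs:
  'w' x 3
  'q' x 1
  'w' x 1
RLE = "w3q1w1"


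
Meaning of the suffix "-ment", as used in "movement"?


Suffix: -ment
As in: movement -> move + -ment
Meaning = result of action


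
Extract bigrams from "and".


Word: "and" (length 3)
Number of bigrams = 3 - 2 + 1 = 2
  Position 0: "an"
  Position 1: "nd"
Bigrams = "an", "nd"


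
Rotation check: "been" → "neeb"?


Word: "been", Candidate: "neeb"
Method: check if candidate is substring of word+word
"beenbeen" contains "neeb"? No
Is rotation = No


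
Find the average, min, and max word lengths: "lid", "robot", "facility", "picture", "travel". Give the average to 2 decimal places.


Lengths: "lid"=3, "robot"=5, "facility"=8, "picture"=7, "travel"=6
Sum = 29, Count = 5
Average = 29/5 = 5.80
= avg=5.80, min=3, max=8


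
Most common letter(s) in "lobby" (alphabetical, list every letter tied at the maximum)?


Word: "lobby"
Letter counts:
  'b': 2
  'l': 1
  'o': 1
  'y': 1
Maximum count = 2
Most frequent = 'b' (2 times each)


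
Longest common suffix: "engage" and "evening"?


Word 1: "engage"
Word 2: "evening"
Comparing from end:
  Pos -1: 'e' != 'g' (stop)
LCS = "" (length 0)


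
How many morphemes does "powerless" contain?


Word: "powerless"
Morphemes: power | -less
Each morpheme carries meaning
= 2 morphemes


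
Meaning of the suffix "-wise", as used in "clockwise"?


Suffix: -wise
As in: clockwise -> clock + -wise
Meaning = in the manner of


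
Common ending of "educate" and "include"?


Word 1: "educate"
Word 2: "include"
Comparing from end:
  Pos -1: 'e' == 'e'
  Pos -2: 't' != 'd' (stop)
LCS = "e" (length 1)


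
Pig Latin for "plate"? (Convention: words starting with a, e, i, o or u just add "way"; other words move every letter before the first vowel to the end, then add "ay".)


Word: "plate"
Starts with consonant(s) → move to end, add 'ay'
Consonant cluster: "pl"
Pig Latin = "ateplay"


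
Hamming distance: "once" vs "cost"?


Comparing character by character (same length = 4):
  Pos 0: 'o' vs 'c' !=
  Pos 1: 'n' vs 'o' !=
  Pos 2: 'c' vs 's' !=
  Pos 3: 'e' vs 't' !=
Hamming distance = 4


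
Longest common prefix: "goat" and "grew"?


Word 1: "goat"
Word 2: "grew"
Comparing from start:
  Pos 0: 'g' == 'g'
  Pos 1: 'o' != 'r' (stop)
LCP = "g" (length 1)


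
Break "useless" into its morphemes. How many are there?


Word: "useless"
Morphemes: use | -less
Each morpheme carries meaning
= 2 morphemes


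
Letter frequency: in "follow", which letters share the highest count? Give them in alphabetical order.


Word: "follow"
Letter counts:
  'f': 1
  'l': 2
  'o': 2
  'w': 1
Maximum count = 2
Most frequent = 'l', 'o' (2 times each)


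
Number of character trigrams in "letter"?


Word: "letter" (length 6)
Number of 3-grams = length - 3 + 1 = 6 - 3 + 1
= 4


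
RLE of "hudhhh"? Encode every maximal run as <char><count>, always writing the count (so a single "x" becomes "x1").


String: "hudhhh"
Scanning for consecutive runs:
  'h' x 1
  'u' x 1
  'd' x 1
  'h' x 3
RLE = "h1u1d1h3"


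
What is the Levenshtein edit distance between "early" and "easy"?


Word 1: "early" (length 5)
Word 2: "easy" (length 4)
One optimal edit sequence (insert/delete/substitute each cost 1):
  1. keep 'e'
  2. keep 'a'
  3. delete 'r'  (+1)
  4. substitute 'l' -> 's'  (+1)
  5. keep 'y'
Total edit operations: 2
Edit distance = 2


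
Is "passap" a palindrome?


Word: "passap"
Reversed: "passap"
Forward == Backward? passap == passap
Palindrome = Yes


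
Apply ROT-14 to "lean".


Word: "lean"
Shift: 14
Each letter → (letter + shift) mod 26:
  'l' (11) + 14 = 25 → 'z'
  'e' (4) + 14 = 18 → 's'
  'a' (0) + 14 = 14 → 'o'
  'n' (13) + 14 = 1 → 'b'
Result = "zsob"


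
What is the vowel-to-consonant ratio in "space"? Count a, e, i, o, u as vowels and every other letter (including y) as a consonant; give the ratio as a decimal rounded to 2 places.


Word: "space"
Vowels (a,e,i,o,u): 2
Consonants: 3
Ratio = 2/3
= 0.67


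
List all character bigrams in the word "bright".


Word: "bright" (length 6)
Number of bigrams = 6 - 2 + 1 = 5
  Position 0: "br"
  Position 1: "ri"
  Position 2: "ig"
  Position 3: "gh"
  Position 4: "ht"
Bigrams = "br", "ri", "ig", "gh", "ht"


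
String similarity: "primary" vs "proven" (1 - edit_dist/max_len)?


Word 1: "primary" (length 7)
Word 2: "proven" (length 6)
One optimal edit sequence:
  1. keep 'p'
  2. keep 'r'
  3. delete 'i'  (+1)
  4. substitute 'm' -> 'o'  (+1)
  5. substitute 'a' -> 'v'  (+1)
  6. substitute 'r' -> 'e'  (+1)
  7. substitute 'y' -> 'n'  (+1)
Edit distance = 5
Max length = max(7, 6) = 7
Similarity = 1 - 5/7
= 0.2857


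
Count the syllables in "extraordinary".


Word: "extraordinary"
Syllable breakdown: ex-traor-di-nar-y
Counting: 5 parts
= 5 syllables


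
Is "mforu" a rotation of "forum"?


Word: "forum", Candidate: "mforu"
Method: check if candidate is substring of word+word
"forumforum" contains "mforu"? Yes
Is rotation = Yes


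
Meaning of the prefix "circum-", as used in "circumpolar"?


Prefix: circum-
Example: circumpolar = circum- + polar
Meaning = around


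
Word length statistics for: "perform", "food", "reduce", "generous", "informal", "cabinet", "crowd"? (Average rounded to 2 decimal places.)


Lengths: "perform"=7, "food"=4, "reduce"=6, "generous"=8, "informal"=8, "cabinet"=7, "crowd"=5
Sum = 45, Count = 7
Average = 45/7 = 6.43
= avg=6.43, min=4, max=8


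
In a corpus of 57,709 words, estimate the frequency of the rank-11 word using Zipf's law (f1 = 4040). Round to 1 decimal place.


Zipf's law: f(r) = f(1) / r
f(1) = 4040
f(11) = 4040 / 11
= 367.3 occurrences


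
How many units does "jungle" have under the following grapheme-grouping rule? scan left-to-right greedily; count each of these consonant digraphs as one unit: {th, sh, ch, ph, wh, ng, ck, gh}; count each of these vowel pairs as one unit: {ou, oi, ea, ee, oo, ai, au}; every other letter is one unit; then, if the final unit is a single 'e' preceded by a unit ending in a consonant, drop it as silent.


Word: "jungle" (6 letters)
Left-to-right scan:
  1. 'j' (letter)
  2. 'u' (letter)
  3. 'ng' (digraph)
  4. 'l' (letter)
  5. 'e' (letter)
Units from scan: 5
Final unit is 'e' after a consonant -> drop as silent (-1)
Sound units = 4 units


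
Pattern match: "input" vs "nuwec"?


Pattern of "input": [0, 1, 2, 3, 4]
Pattern of "nuwec": [0, 1, 2, 3, 4]
Patterns match
Same pattern = Yes


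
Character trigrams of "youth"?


Word: "youth" (length 5)
Number of trigrams = 5 - 3 + 1 = 3
  Position 0: "you"
  Position 1: "out"
  Position 2: "uth"
Trigrams = "you", "out", "uth"


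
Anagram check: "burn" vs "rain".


Word 1: "burn" → sorted: bnru
Word 2: "rain" → sorted: ainr
Same letters? bnru != ainr
Anagram = No


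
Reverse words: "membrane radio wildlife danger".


Original: "membrane radio wildlife danger"
Words (1..n): membrane | radio | wildlife | danger
Reversed (n..1): danger | wildlife | radio | membrane
Result = "danger wildlife radio membrane"


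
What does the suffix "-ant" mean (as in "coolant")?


Suffix: -ant
Example: coolant (cool + -ant)
Meaning = one who / that which


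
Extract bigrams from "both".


Word: "both" (length 4)
Number of bigrams = 4 - 2 + 1 = 3
  Position 0: "bo"
  Position 1: "ot"
  Position 2: "th"
Bigrams = "bo", "ot", "th"


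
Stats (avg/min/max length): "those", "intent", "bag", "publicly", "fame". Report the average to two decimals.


Lengths: "those"=5, "intent"=6, "bag"=3, "publicly"=8, "fame"=4
Sum = 26, Count = 5
Average = 26/5 = 5.20
= avg=5.20, min=3, max=8


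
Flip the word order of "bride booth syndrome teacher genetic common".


Original: "bride booth syndrome teacher genetic common"
Words (1..n): bride | booth | syndrome | teacher | genetic | common
Reversed (n..1): common | genetic | teacher | syndrome | booth | bride
Result = "common genetic teacher syndrome booth bride"


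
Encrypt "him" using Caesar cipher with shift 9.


Word: "him"
Shift: 9
Each letter → (letter + shift) mod 26:
  'h' (7) + 9 = 16 → 'q'
  'i' (8) + 9 = 17 → 'r'
  'm' (12) + 9 = 21 → 'v'
Result = "qrv"


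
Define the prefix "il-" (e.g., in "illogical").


Prefix: il-
Example: illogical (il- + logical)
Meaning = not


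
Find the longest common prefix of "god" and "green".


Word 1: "god"
Word 2: "green"
Comparing from start:
  Pos 0: 'g' == 'g'
  Pos 1: 'o' != 'r' (stop)
LCP = "g" (length 1)


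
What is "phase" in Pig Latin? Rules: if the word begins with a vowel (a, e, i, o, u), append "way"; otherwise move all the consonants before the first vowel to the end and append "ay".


Word: "phase"
Starts with consonant(s) → move to end, add 'ay'
Consonant cluster: "ph"
Pig Latin = "asephay"


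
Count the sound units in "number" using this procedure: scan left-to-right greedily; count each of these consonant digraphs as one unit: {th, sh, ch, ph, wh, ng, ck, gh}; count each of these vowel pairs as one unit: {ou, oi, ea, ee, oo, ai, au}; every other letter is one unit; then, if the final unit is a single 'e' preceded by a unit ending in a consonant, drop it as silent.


Word: "number" (6 letters)
Left-to-right scan:
  (1) 'n' (letter)
  (2) 'u' (letter)
  (3) 'm' (letter)
  (4) 'b' (letter)
  (5) 'e' (letter)
  (6) 'r' (letter)
Units from scan: 6
Sound units = 6 units


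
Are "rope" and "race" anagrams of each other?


Word 1: "rope" → sorted: eopr
Word 2: "race" → sorted: acer
Same letters? eopr != acer
Anagram = No


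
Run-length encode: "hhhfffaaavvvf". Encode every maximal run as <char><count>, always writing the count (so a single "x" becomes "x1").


String: "hhhfffaaavvvf"
Scanning for consecutive runs:
  'h' x 3
  'f' x 3
  'a' x 3
  'v' x 3
  'f' x 1
RLE = "h3f3a3v3f1"
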